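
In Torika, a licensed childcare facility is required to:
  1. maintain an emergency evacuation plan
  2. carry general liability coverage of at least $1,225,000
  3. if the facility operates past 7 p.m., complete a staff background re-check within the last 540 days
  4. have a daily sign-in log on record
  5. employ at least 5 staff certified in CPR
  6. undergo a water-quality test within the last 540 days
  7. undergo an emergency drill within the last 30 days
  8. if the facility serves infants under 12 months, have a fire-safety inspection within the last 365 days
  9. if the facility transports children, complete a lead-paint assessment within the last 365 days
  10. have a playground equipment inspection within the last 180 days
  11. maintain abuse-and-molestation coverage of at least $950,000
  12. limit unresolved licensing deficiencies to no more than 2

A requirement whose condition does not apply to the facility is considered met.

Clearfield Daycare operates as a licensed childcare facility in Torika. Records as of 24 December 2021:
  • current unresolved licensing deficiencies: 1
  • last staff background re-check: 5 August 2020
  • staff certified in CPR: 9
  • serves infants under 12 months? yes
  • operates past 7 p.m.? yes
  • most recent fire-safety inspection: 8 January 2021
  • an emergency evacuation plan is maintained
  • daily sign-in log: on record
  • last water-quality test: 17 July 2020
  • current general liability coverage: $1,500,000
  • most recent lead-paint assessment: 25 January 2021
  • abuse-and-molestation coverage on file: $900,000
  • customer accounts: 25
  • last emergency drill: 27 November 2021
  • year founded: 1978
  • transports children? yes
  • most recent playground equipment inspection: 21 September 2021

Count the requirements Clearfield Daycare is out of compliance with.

1

1. emergency evacuation plan present → met
2. general liability coverage $1,500,000 ≥ $1,225,000 → met
3. condition 'operates past 7 p.m.' holds; staff background re-check 506 days ago vs limit 540 → met
4. daily sign-in log present → met
5. staff certified in CPR 9 ≥ 5 → met
6. water-quality test 525 days ago vs limit 540 → met
7. emergency drill 27 days ago vs limit 30 → met
8. condition 'serves infants under 12 months' holds; fire-safety inspection 350 days ago vs limit 365 → met
9. condition 'transports children' holds; lead-paint assessment 333 days ago vs limit 365 → met
10. playground equipment inspection 94 days ago vs limit 180 → met
11. abuse-and-molestation coverage $900,000 < $950,000 → not met
12. unresolved licensing deficiencies 1 ≤ 2 → met
Not met: 1 of 12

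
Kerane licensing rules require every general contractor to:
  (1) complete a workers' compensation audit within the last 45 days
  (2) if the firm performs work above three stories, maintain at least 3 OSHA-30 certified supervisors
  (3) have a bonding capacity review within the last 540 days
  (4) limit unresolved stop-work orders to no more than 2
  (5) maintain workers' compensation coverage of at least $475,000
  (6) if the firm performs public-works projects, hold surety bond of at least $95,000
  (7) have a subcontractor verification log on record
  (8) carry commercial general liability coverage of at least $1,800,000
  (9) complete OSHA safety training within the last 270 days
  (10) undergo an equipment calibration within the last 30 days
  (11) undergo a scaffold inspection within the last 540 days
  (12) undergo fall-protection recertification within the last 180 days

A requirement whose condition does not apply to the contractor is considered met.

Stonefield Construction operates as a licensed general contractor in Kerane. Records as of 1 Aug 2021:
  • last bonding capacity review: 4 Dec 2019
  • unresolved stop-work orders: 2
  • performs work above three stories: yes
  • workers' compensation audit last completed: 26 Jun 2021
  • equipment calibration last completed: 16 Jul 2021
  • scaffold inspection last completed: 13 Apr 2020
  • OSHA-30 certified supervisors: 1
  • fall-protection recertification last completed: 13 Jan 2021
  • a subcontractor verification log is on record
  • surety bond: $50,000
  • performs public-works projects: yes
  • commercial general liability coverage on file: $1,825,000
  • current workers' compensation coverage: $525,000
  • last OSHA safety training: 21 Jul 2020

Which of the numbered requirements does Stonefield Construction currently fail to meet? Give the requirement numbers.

2, 3, 6, 9, 12

1. workers' compensation audit 36 days ago vs limit 45 → met
2. condition 'performs work above three stories' holds; OSHA-30 certified supervisors 1 < 3 → not met
3. bonding capacity review 606 days ago vs limit 540 → not met
4. unresolved stop-work orders 2 ≤ 2 → met
5. workers' compensation coverage $525,000 ≥ $475,000 → met
6. condition 'performs public-works projects' holds; surety bond $50,000 < $95,000 → not met
7. subcontractor verification log present → met
8. commercial general liability coverage $1,825,000 ≥ $1,800,000 → met
9. OSHA safety training 376 days ago vs limit 270 → not met
10. equipment calibration 16 days ago vs limit 30 → met
11. scaffold inspection 475 days ago vs limit 540 → met
12. fall-protection recertification 200 days ago vs limit 180 → not met
Not met: 2, 3, 6, 9, 12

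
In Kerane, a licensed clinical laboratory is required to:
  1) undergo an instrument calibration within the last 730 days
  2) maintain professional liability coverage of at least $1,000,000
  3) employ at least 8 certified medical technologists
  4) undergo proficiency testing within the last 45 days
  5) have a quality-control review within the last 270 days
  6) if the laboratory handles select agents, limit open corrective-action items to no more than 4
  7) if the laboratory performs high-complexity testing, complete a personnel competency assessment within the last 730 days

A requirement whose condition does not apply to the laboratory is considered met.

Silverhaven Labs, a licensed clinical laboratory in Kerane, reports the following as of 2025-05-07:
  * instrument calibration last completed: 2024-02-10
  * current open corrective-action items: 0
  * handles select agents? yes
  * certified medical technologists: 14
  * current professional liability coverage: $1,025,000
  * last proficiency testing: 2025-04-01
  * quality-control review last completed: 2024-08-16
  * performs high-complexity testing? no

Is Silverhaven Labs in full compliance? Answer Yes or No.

1. instrument calibration 452 days ago vs limit 730 → met
2. professional liability coverage $1,025,000 ≥ $1,000,000 → met
3. certified medical technologists 14 ≥ 8 → met
4. proficiency testing 36 days ago vs limit 45 → met
5. quality-control review 264 days ago vs limit 270 → met
6. condition 'handles select agents' holds; open corrective-action items 0 ≤ 4 → met
7. condition 'performs high-complexity testing' does not hold → requirement n/a → met
All met.

Yes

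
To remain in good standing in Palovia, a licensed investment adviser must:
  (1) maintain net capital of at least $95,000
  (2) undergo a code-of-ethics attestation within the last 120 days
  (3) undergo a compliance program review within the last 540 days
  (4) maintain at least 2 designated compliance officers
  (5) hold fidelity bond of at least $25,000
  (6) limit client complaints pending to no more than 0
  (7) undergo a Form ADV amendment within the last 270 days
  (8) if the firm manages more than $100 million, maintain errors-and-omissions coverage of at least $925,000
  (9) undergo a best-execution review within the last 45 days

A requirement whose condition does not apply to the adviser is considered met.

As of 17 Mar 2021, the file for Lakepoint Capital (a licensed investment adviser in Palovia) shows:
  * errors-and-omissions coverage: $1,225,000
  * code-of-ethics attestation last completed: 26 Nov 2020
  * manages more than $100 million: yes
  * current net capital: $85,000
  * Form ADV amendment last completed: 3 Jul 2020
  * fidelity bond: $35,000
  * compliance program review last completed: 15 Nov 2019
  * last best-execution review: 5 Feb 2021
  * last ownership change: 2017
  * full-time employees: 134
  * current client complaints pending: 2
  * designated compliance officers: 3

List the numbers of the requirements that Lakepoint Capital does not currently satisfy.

1. net capital $85,000 < $95,000 → not met
2. code-of-ethics attestation 111 days ago vs limit 120 → met
3. compliance program review 488 days ago vs limit 540 → met
4. designated compliance officers 3 ≥ 2 → met
5. fidelity bond $35,000 ≥ $25,000 → met
6. client complaints pending 2 > 0 → not met
7. Form ADV amendment 257 days ago vs limit 270 → met
8. condition 'manages more than $100 million' holds; errors-and-omissions coverage $1,225,000 ≥ $925,000 → met
9. best-execution review 40 days ago vs limit 45 → met
Not met: 1, 6

1, 6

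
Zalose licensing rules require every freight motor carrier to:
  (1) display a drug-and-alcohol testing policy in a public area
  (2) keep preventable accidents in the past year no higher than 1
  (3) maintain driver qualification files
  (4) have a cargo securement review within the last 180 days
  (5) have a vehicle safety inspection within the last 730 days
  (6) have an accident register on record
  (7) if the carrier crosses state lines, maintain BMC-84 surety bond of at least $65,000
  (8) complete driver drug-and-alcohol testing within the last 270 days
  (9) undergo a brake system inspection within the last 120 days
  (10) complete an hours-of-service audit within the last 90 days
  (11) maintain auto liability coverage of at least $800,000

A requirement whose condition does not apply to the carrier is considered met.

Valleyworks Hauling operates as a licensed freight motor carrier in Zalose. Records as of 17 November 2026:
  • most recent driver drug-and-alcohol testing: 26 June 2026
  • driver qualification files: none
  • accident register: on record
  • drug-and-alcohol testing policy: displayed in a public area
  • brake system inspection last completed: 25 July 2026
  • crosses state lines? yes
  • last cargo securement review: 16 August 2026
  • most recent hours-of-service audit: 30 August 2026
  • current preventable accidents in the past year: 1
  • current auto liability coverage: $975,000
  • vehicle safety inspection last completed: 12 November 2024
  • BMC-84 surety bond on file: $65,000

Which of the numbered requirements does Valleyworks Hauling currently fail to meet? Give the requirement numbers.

3, 5

1. drug-and-alcohol testing policy present → met
2. preventable accidents in the past year 1 ≤ 1 → met
3. driver qualification files absent → not met
4. cargo securement review 93 days ago vs limit 180 → met
5. vehicle safety inspection 735 days ago vs limit 730 → not met
6. accident register present → met
7. condition 'crosses state lines' holds; BMC-84 surety bond $65,000 ≥ $65,000 → met
8. driver drug-and-alcohol testing 144 days ago vs limit 270 → met
9. brake system inspection 115 days ago vs limit 120 → met
10. hours-of-service audit 79 days ago vs limit 90 → met
11. auto liability coverage $975,000 ≥ $800,000 → met
Not met: 3, 5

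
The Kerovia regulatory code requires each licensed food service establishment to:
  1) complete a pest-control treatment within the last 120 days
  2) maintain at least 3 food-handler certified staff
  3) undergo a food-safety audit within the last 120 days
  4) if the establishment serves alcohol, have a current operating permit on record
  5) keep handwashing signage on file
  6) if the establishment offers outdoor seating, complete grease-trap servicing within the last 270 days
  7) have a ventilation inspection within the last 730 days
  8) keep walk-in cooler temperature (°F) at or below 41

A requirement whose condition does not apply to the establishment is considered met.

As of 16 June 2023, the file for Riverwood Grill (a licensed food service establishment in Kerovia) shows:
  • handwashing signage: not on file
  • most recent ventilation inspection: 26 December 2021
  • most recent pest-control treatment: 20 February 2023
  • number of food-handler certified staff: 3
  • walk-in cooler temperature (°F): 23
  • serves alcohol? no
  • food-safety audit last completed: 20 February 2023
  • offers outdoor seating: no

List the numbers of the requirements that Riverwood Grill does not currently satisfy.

5

1. pest-control treatment 116 days ago vs limit 120 → met
2. food-handler certified staff 3 ≥ 3 → met
3. food-safety audit 116 days ago vs limit 120 → met
4. condition 'serves alcohol' does not hold → requirement n/a → met
5. handwashing signage absent → not met
6. condition 'offers outdoor seating' does not hold → requirement n/a → met
7. ventilation inspection 537 days ago vs limit 730 → met
8. walk-in cooler temperature (°F) 23 ≤ 41 → met
Not met: 5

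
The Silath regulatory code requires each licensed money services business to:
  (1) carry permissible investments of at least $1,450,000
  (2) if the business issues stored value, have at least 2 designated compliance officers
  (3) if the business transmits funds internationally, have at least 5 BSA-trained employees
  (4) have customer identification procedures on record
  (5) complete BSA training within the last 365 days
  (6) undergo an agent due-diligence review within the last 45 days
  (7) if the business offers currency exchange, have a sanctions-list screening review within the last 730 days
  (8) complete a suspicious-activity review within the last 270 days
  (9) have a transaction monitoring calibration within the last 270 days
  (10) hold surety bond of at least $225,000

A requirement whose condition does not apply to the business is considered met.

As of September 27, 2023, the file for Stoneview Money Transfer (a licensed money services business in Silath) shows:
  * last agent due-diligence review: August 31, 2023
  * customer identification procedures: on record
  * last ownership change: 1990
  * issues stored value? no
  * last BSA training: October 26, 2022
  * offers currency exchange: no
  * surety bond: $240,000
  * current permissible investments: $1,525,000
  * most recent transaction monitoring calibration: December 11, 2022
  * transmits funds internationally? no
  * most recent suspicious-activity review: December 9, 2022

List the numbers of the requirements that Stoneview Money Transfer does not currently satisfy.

8, 9

1. permissible investments $1,525,000 ≥ $1,450,000 → met
2. condition 'issues stored value' does not hold → requirement n/a → met
3. condition 'transmits funds internationally' does not hold → requirement n/a → met
4. customer identification procedures present → met
5. BSA training 336 days ago vs limit 365 → met
6. agent due-diligence review 27 days ago vs limit 45 → met
7. condition 'offers currency exchange' does not hold → requirement n/a → met
8. suspicious-activity review 292 days ago vs limit 270 → not met
9. transaction monitoring calibration 290 days ago vs limit 270 → not met
10. surety bond $240,000 ≥ $225,000 → met
Not met: 8, 9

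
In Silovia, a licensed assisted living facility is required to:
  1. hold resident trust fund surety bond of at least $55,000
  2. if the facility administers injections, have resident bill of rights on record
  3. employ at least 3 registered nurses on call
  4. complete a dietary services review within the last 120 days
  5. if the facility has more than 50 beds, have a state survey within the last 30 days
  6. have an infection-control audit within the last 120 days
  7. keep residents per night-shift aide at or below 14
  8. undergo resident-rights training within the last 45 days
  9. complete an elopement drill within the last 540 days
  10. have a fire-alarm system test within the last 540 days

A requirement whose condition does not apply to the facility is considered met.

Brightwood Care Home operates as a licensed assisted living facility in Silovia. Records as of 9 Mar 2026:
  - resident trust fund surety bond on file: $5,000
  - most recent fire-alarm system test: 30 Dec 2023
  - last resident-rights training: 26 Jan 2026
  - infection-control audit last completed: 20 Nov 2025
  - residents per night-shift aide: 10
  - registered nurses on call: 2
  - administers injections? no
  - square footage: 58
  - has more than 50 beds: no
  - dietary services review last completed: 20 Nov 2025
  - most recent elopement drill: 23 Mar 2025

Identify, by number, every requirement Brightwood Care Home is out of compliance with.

1, 3, 10

1. resident trust fund surety bond $5,000 < $55,000 → not met
2. condition 'administers injections' does not hold → requirement n/a → met
3. registered nurses on call 2 < 3 → not met
4. dietary services review 109 days ago vs limit 120 → met
5. condition 'has more than 50 beds' does not hold → requirement n/a → met
6. infection-control audit 109 days ago vs limit 120 → met
7. residents per night-shift aide 10 ≤ 14 → met
8. resident-rights training 42 days ago vs limit 45 → met
9. elopement drill 351 days ago vs limit 540 → met
10. fire-alarm system test 800 days ago vs limit 540 → not met
Not met: 1, 3, 10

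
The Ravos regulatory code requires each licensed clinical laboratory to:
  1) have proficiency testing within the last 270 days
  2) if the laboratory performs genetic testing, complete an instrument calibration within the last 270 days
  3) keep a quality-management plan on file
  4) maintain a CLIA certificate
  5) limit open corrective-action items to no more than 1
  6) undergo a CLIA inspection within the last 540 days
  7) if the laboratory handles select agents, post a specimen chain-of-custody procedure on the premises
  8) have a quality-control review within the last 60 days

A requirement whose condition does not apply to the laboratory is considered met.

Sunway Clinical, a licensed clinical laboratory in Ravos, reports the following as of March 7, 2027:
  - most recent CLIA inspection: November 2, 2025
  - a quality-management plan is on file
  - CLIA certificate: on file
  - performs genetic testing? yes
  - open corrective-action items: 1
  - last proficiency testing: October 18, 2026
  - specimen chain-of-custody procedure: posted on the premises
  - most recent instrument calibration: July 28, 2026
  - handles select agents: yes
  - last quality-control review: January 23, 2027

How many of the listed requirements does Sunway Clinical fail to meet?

0

1. proficiency testing 140 days ago vs limit 270 → met
2. condition 'performs genetic testing' holds; instrument calibration 222 days ago vs limit 270 → met
3. quality-management plan present → met
4. CLIA certificate present → met
5. open corrective-action items 1 ≤ 1 → met
6. CLIA inspection 490 days ago vs limit 540 → met
7. condition 'handles select agents' holds; specimen chain-of-custody procedure present → met
8. quality-control review 43 days ago vs limit 60 → met
Not met: 0 of 8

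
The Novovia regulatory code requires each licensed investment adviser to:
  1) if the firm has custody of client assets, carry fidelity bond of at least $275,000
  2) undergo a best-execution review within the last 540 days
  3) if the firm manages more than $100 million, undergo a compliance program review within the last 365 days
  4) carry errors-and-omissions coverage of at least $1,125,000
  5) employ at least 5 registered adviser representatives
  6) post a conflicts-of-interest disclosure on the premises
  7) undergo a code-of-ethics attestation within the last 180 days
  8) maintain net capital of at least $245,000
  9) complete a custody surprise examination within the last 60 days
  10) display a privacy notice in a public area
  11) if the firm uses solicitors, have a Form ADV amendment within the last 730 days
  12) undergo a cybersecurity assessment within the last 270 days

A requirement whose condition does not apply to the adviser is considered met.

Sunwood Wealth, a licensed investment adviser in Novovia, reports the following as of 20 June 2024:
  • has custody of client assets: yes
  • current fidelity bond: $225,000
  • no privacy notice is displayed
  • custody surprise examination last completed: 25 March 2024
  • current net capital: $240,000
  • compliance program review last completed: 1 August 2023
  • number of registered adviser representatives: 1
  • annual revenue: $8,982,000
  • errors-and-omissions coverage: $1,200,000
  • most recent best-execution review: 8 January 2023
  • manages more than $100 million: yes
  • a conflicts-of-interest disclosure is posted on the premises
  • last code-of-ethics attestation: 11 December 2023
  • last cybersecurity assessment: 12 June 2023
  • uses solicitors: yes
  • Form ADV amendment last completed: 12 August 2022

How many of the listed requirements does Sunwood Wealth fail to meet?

7

1. condition 'has custody of client assets' holds; fidelity bond $225,000 < $275,000 → not met
2. best-execution review 529 days ago vs limit 540 → met
3. condition 'manages more than $100 million' holds; compliance program review 324 days ago vs limit 365 → met
4. errors-and-omissions coverage $1,200,000 ≥ $1,125,000 → met
5. registered adviser representatives 1 < 5 → not met
6. conflicts-of-interest disclosure present → met
7. code-of-ethics attestation 192 days ago vs limit 180 → not met
8. net capital $240,000 < $245,000 → not met
9. custody surprise examination 87 days ago vs limit 60 → not met
10. privacy notice absent → not met
11. condition 'uses solicitors' holds; Form ADV amendment 678 days ago vs limit 730 → met
12. cybersecurity assessment 374 days ago vs limit 270 → not met
Not met: 7 of 12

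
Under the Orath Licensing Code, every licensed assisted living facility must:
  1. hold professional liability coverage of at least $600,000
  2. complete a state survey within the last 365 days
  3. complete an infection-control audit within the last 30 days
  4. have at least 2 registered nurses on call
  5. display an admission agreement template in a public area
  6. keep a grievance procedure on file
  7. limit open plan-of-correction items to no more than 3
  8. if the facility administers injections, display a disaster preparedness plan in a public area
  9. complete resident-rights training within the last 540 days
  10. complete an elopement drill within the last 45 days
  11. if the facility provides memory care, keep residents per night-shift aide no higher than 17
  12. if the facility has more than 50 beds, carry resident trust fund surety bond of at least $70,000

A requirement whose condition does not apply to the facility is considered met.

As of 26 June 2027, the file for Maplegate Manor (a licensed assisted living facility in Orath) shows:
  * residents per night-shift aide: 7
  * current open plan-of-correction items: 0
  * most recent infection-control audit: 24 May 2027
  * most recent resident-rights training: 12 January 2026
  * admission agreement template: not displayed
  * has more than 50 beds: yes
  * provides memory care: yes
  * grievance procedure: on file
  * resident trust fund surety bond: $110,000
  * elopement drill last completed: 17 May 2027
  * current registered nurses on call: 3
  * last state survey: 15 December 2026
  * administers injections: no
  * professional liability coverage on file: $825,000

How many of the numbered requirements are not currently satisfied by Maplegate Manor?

1. professional liability coverage $825,000 ≥ $600,000 → met
2. state survey 193 days ago vs limit 365 → met
3. infection-control audit 33 days ago vs limit 30 → not met
4. registered nurses on call 3 ≥ 2 → met
5. admission agreement template absent → not met
6. grievance procedure present → met
7. open plan-of-correction items 0 ≤ 3 → met
8. condition 'administers injections' does not hold → requirement n/a → met
9. resident-rights training 530 days ago vs limit 540 → met
10. elopement drill 40 days ago vs limit 45 → met
11. condition 'provides memory care' holds; residents per night-shift aide 7 ≤ 17 → met
12. condition 'has more than 50 beds' holds; resident trust fund surety bond $110,000 ≥ $70,000 → met
Not met: 2 of 12

2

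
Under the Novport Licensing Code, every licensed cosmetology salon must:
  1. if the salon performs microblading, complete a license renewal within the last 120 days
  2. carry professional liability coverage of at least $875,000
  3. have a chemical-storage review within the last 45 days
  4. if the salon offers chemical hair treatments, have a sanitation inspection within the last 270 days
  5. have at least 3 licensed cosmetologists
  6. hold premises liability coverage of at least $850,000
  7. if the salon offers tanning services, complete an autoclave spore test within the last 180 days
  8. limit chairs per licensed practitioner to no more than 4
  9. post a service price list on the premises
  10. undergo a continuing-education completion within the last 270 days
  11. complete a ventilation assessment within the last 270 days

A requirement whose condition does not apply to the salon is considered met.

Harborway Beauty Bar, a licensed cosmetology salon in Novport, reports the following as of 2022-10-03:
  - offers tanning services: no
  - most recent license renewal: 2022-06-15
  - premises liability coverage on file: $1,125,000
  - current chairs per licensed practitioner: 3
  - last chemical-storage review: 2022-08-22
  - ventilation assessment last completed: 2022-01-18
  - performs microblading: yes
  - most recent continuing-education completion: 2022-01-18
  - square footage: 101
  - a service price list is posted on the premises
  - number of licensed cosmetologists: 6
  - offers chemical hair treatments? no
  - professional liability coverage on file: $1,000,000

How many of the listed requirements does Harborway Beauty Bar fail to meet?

1. condition 'performs microblading' holds; license renewal 110 days ago vs limit 120 → met
2. professional liability coverage $1,000,000 ≥ $875,000 → met
3. chemical-storage review 42 days ago vs limit 45 → met
4. condition 'offers chemical hair treatments' does not hold → requirement n/a → met
5. licensed cosmetologists 6 ≥ 3 → met
6. premises liability coverage $1,125,000 ≥ $850,000 → met
7. condition 'offers tanning services' does not hold → requirement n/a → met
8. chairs per licensed practitioner 3 ≤ 4 → met
9. service price list present → met
10. continuing-education completion 258 days ago vs limit 270 → met
11. ventilation assessment 258 days ago vs limit 270 → met
Not met: 0 of 11

0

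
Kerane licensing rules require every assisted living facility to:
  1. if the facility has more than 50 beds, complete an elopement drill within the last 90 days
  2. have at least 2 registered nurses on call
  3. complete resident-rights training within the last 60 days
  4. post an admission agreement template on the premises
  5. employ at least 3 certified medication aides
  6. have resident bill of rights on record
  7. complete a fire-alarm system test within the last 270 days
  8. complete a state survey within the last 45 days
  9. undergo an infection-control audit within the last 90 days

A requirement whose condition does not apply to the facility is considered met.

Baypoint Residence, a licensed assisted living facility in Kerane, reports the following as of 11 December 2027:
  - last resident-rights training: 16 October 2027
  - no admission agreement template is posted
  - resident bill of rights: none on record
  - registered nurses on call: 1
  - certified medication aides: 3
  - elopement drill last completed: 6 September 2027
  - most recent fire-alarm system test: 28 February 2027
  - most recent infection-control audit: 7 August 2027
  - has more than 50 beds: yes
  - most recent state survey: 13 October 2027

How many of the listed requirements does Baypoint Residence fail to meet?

7

1. condition 'has more than 50 beds' holds; elopement drill 96 days ago vs limit 90 → not met
2. registered nurses on call 1 < 2 → not met
3. resident-rights training 56 days ago vs limit 60 → met
4. admission agreement template absent → not met
5. certified medication aides 3 ≥ 3 → met
6. resident bill of rights absent → not met
7. fire-alarm system test 286 days ago vs limit 270 → not met
8. state survey 59 days ago vs limit 45 → not met
9. infection-control audit 126 days ago vs limit 90 → not met
Not met: 7 of 9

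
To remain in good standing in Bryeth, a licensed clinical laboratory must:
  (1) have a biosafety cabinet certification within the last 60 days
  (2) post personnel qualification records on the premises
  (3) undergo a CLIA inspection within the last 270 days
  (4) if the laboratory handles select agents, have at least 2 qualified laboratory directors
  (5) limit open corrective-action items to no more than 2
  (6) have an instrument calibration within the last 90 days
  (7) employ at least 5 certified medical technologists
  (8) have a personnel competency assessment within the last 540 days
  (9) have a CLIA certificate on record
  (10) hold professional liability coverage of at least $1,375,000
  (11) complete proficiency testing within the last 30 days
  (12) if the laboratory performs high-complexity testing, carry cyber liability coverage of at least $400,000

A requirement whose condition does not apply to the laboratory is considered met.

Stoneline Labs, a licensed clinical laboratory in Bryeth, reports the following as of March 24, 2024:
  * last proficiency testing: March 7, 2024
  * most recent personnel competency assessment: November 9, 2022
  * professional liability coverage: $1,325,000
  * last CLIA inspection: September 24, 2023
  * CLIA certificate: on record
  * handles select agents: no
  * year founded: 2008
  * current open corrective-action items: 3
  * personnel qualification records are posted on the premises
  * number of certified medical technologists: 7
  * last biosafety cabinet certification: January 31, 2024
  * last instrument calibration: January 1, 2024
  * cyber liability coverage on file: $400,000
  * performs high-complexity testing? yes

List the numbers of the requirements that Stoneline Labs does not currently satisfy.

1. biosafety cabinet certification 53 days ago vs limit 60 → met
2. personnel qualification records present → met
3. CLIA inspection 182 days ago vs limit 270 → met
4. condition 'handles select agents' does not hold → requirement n/a → met
5. open corrective-action items 3 > 2 → not met
6. instrument calibration 83 days ago vs limit 90 → met
7. certified medical technologists 7 ≥ 5 → met
8. personnel competency assessment 501 days ago vs limit 540 → met
9. CLIA certificate present → met
10. professional liability coverage $1,325,000 < $1,375,000 → not met
11. proficiency testing 17 days ago vs limit 30 → met
12. condition 'performs high-complexity testing' holds; cyber liability coverage $400,000 ≥ $400,000 → met
Not met: 5, 10

5, 10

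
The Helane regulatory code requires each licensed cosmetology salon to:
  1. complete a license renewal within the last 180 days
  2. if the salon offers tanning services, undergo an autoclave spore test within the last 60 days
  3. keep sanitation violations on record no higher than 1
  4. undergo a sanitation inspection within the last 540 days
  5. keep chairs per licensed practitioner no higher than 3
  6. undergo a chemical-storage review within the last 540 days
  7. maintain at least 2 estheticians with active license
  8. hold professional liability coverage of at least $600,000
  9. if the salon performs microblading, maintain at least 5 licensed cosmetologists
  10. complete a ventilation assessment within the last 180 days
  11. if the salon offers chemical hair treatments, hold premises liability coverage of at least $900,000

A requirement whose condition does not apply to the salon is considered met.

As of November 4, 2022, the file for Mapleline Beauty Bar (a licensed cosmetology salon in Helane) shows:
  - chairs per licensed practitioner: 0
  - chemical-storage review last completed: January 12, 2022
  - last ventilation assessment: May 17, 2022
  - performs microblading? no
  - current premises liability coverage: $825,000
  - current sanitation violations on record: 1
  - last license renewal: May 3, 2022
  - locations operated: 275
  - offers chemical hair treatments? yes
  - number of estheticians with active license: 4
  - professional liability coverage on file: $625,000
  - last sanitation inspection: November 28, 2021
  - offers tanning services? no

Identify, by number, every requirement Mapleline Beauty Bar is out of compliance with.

1. license renewal 185 days ago vs limit 180 → not met
2. condition 'offers tanning services' does not hold → requirement n/a → met
3. sanitation violations on record 1 ≤ 1 → met
4. sanitation inspection 341 days ago vs limit 540 → met
5. chairs per licensed practitioner 0 ≤ 3 → met
6. chemical-storage review 296 days ago vs limit 540 → met
7. estheticians with active license 4 ≥ 2 → met
8. professional liability coverage $625,000 ≥ $600,000 → met
9. condition 'performs microblading' does not hold → requirement n/a → met
10. ventilation assessment 171 days ago vs limit 180 → met
11. condition 'offers chemical hair treatments' holds; premises liability coverage $825,000 < $900,000 → not met
Not met: 1, 11

1, 11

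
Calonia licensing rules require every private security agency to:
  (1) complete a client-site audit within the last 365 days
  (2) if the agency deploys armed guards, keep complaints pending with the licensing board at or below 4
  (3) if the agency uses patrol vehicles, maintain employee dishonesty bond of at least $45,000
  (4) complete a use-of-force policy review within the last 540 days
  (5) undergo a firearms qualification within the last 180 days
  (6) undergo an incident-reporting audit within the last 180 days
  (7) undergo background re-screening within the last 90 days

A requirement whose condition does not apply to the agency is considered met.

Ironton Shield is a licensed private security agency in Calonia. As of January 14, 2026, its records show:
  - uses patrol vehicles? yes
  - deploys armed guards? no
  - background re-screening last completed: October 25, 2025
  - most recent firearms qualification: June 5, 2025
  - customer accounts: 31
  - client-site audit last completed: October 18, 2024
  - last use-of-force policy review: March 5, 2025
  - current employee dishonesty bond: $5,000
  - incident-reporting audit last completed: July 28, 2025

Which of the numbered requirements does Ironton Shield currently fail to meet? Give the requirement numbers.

1, 3, 5

1. client-site audit 453 days ago vs limit 365 → not met
2. condition 'deploys armed guards' does not hold → requirement n/a → met
3. condition 'uses patrol vehicles' holds; employee dishonesty bond $5,000 < $45,000 → not met
4. use-of-force policy review 315 days ago vs limit 540 → met
5. firearms qualification 223 days ago vs limit 180 → not met
6. incident-reporting audit 170 days ago vs limit 180 → met
7. background re-screening 81 days ago vs limit 90 → met
Not met: 1, 3, 5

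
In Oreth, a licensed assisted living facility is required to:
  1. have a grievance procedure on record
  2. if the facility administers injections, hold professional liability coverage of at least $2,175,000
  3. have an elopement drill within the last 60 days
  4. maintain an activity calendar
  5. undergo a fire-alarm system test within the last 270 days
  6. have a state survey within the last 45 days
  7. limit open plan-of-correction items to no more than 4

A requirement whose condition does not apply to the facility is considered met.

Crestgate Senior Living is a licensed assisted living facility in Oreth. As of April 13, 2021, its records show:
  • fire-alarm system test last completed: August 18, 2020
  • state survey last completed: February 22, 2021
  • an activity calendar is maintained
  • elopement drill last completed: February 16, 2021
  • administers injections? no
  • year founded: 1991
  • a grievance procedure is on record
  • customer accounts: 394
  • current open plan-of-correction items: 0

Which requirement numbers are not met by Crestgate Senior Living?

6

1. grievance procedure present → met
2. condition 'administers injections' does not hold → requirement n/a → met
3. elopement drill 56 days ago vs limit 60 → met
4. activity calendar present → met
5. fire-alarm system test 238 days ago vs limit 270 → met
6. state survey 50 days ago vs limit 45 → not met
7. open plan-of-correction items 0 ≤ 4 → met
Not met: 6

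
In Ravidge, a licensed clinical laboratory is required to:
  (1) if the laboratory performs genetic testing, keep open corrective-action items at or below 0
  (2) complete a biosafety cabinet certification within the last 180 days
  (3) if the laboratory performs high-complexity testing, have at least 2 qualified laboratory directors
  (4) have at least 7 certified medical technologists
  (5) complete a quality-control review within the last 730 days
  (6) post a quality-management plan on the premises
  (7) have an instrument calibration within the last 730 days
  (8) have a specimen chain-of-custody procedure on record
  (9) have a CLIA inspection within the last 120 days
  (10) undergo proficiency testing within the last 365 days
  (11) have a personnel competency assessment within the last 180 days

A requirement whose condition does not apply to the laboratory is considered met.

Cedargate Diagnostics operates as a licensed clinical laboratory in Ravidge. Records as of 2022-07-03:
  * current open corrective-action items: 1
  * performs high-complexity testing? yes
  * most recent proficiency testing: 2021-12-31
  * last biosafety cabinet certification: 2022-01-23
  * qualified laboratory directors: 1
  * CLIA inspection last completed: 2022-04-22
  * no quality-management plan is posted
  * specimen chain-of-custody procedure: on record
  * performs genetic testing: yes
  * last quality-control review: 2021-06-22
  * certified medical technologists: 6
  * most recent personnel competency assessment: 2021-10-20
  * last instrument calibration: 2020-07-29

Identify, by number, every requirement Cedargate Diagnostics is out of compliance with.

1, 3, 4, 6, 11

1. condition 'performs genetic testing' holds; open corrective-action items 1 > 0 → not met
2. biosafety cabinet certification 161 days ago vs limit 180 → met
3. condition 'performs high-complexity testing' holds; qualified laboratory directors 1 < 2 → not met
4. certified medical technologists 6 < 7 → not met
5. quality-control review 376 days ago vs limit 730 → met
6. quality-management plan absent → not met
7. instrument calibration 704 days ago vs limit 730 → met
8. specimen chain-of-custody procedure present → met
9. CLIA inspection 72 days ago vs limit 120 → met
10. proficiency testing 184 days ago vs limit 365 → met
11. personnel competency assessment 256 days ago vs limit 180 → not met
Not met: 1, 3, 4, 6, 11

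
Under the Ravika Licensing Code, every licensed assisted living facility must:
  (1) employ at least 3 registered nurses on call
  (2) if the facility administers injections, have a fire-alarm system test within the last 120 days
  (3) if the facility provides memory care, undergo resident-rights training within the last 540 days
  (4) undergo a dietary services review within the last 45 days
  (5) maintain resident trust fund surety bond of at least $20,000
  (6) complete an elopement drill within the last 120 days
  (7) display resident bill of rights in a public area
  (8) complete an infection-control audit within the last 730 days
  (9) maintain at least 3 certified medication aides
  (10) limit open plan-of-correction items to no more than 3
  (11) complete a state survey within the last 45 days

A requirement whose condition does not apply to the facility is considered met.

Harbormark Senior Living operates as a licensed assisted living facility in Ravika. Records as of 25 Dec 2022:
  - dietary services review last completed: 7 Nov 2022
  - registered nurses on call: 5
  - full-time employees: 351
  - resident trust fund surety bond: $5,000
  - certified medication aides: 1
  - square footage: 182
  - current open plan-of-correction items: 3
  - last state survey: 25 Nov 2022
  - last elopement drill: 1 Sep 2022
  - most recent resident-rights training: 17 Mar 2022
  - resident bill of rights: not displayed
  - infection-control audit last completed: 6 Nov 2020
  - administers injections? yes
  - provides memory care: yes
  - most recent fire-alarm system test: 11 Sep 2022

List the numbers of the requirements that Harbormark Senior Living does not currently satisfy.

1. registered nurses on call 5 ≥ 3 → met
2. condition 'administers injections' holds; fire-alarm system test 105 days ago vs limit 120 → met
3. condition 'provides memory care' holds; resident-rights training 283 days ago vs limit 540 → met
4. dietary services review 48 days ago vs limit 45 → not met
5. resident trust fund surety bond $5,000 < $20,000 → not met
6. elopement drill 115 days ago vs limit 120 → met
7. resident bill of rights absent → not met
8. infection-control audit 779 days ago vs limit 730 → not met
9. certified medication aides 1 < 3 → not met
10. open plan-of-correction items 3 ≤ 3 → met
11. state survey 30 days ago vs limit 45 → met
Not met: 4, 5, 7, 8, 9

4, 5, 7, 8, 9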